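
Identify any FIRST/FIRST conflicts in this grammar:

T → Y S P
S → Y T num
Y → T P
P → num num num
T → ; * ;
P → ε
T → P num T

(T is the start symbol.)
Yes. T → Y S P / T → ';' '*' ';' on { ';' }; T → Y S P / T → P num T on { 'num' }

A FIRST/FIRST conflict occurs when two productions N → α and N → β for the same non-terminal have FIRST(α) ∩ FIRST(β) ≠ ∅ (with ε ∈ FIRST of a nullable right-hand side, so two nullable alternatives also conflict).

FIRST sets of the non-terminals at (or reachable through a nullable prefix from) the front of some alternative:
  FIRST(Y) = { ';', 'num' }
  FIRST(P) = { 'num', ε }

Productions for T:
  T → Y S P: FIRST = { ';', 'num' }
  T → ; * ;: FIRST = { ';' }
  T → P num T: FIRST = { 'num' }
Productions for P:
  P → num num num: FIRST = { 'num' }
  P → ε: FIRST = { ε }
S, Y have only one production, so no FIRST/FIRST conflict is possible there.

Conflict for T: T → Y S P and T → ; * ;
  Overlap: { ';' }
Conflict for T: T → Y S P and T → P num T
  Overlap: { 'num' }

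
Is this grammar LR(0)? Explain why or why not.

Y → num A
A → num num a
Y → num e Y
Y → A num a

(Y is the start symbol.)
Augment with Y' → Y and build the canonical LR(0) collection (I0 = CLOSURE({[Y' → . Y]}), then GOTO on every symbol after a dot until no new states appear). It has 12 states:
  I0: { [A → . num num a], [Y → . A num a], [Y → . num A], [Y → . num e Y], [Y' → . Y] }  — shift
  I1: { [Y → A . num a] }  — shift
  I2: { [Y' → Y .] }  — accept
  I3: { [A → . num num a], [A → num . num a], [Y → num . A], [Y → num . e Y] }  — shift
  I4: { [Y → num A .] }  — reduce
  I5: { [A → . num num a], [Y → . A num a], [Y → . num A], [Y → . num e Y], [Y → num e . Y] }  — shift
  I6: { [A → num . num a], [A → num num . a] }  — shift
  I7: { [A → num num a .] }  — reduce
  I8: { [A → num num . a] }  — shift
  I9: { [Y → num e Y .] }  — reduce
  I10: { [Y → A num . a] }  — shift
  I11: { [Y → A num a .] }  — reduce

Every state is either a pure shift/goto state or contains exactly one complete item and nothing to shift — no conflicts. The grammar is LR(0).

Answer: Yes, the grammar is LR(0)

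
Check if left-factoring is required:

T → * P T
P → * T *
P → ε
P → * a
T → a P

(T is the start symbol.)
Yes, P has productions with common prefix '*'

Left-factoring is needed when two productions for the same non-terminal
share a common prefix on the right-hand side.

Productions for T:
  T → * P T
  T → a P
Productions for P:
  P → * T *
  P → ε
  P → * a

Found common prefix '*' in productions for P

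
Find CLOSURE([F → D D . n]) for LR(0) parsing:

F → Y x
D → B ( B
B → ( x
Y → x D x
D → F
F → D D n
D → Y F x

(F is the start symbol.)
To compute CLOSURE, for each item [A → α.Bβ] where B is a non-terminal, add [B → .γ] for all productions B → γ; repeat for the newly added items until nothing changes.

Start with: [F → D D . n]
The dot precedes the terminal n, so nothing is added.

CLOSURE = { [F → D D . n] }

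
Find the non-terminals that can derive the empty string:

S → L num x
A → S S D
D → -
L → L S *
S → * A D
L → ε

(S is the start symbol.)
{ 'L' }

A non-terminal is nullable if it can derive ε (the empty string): either it has an ε-production, or it has a production whose right-hand side consists entirely of nullable non-terminals.

ε-productions: L → ε
So L is immediately nullable.
No further non-terminal can be added: every production for the remaining non-terminals contains a terminal or a non-nullable non-terminal.
Nullable = { 'L' }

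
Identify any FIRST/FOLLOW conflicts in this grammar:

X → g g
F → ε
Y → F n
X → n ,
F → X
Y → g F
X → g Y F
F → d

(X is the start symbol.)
Yes. F → X with FOLLOW(F) on { 'g', 'n' }; F → d with FOLLOW(F) on { 'd' }

A FIRST/FOLLOW conflict occurs when a non-terminal N has a nullable alternative N → β (β ⇒* ε) and another alternative N → α with FIRST(α) ∩ FOLLOW(N) ≠ ∅: on such a lookahead the parser cannot decide between expanding α and letting N vanish via β.

Nullable non-terminals: F.
FIRST sets used below: FIRST(X) = { 'g', 'n' }

F: nullable alternative(s) F → ε; FOLLOW(F) = { $, 'd', 'g', 'n' }
  F → ε: FIRST \ {ε} = { } — this is the only nullable alternative, skip
  F → X: FIRST \ {ε} = { 'g', 'n' } — overlaps FOLLOW(F) on { 'g', 'n' }: CONFLICT
  F → d: FIRST \ {ε} = { 'd' } — overlaps FOLLOW(F) on { 'd' }: CONFLICT

X, Y have no nullable alternative, so no FIRST/FOLLOW check is needed there.

So the grammar has 2 FIRST/FOLLOW conflicts (marked CONFLICT above).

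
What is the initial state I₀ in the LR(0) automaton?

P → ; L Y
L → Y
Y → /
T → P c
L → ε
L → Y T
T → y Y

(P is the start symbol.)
{ [P → . ; L Y], [P' → . P] }

First, augment the grammar with P' → P
I₀ = CLOSURE({ [P' → . P] }):
  [P' → . P] has the dot before P: add [P → . ; L Y]
No further items can be added.

I₀ = { [P → . ; L Y], [P' → . P] }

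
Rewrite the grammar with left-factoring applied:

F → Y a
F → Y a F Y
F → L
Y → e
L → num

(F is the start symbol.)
F → Y a F'
F' → ε
F' → F Y
F → L
Y → e
L → num

Left-factoring transforms A → αβ₁ | αβ₂ into A → αA' and A' → β₁ | β₂
(α is the longest common prefix among the alternatives). Repeat until
no nonterminal has two alternatives with a common prefix.

Round 1: F has alternatives sharing prefix 'Y a'. Introduce F': F → Y a F'
  Add: F' → ε
  Add: F' → F Y

No remaining common prefixes — done.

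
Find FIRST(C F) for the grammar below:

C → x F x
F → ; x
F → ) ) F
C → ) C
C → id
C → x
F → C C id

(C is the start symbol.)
FIRST sets of the non-terminals involved (from the grammar, by fixed-point iteration):
  FIRST(C) = { ')', 'id', 'x' }

To compute FIRST(C F), process the symbols left to right:
Symbol C is a non-terminal. Add FIRST(C) \ {ε} = { ')', 'id', 'x' }
C is not nullable (ε ∉ FIRST(C)), so stop here.
FIRST(C F) = { ')', 'id', 'x' }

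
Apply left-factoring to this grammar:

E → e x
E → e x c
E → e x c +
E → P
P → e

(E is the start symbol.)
E → e x E'
E' → ε
E' → c E''
E'' → ε
E'' → +
E → P
P → e

Left-factoring transforms A → αβ₁ | αβ₂ into A → αA' and A' → β₁ | β₂
(α is the longest common prefix among the alternatives). Repeat until
no nonterminal has two alternatives with a common prefix.

Round 1: E has alternatives sharing prefix 'e x'. Introduce E': E → e x E'
  Add: E' → ε
  Add: E' → c
  Add: E' → c +

Round 2: E' has alternatives sharing prefix 'c'. Introduce E'': E' → c E''
  Add: E'' → ε
  Add: E'' → +

No remaining common prefixes — done.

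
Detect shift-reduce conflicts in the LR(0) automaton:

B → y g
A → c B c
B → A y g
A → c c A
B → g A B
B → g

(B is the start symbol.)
Yes — I4: [B → g .] vs [A → . c B c]; I11: [A → c c A .] vs [B → A . y g]

A shift-reduce conflict occurs when an LR(0) state has both:
  - a complete (reduce) item [A → α .] (dot at the end), and
  - a shift item [B → β . c γ] (dot before a terminal).

Augment with B' → B and build the canonical LR(0) collection (I0 = CLOSURE({[B' → . B]}), then GOTO on every symbol after a dot until no new states appear). It has 15 states:
  I0: { [A → . c B c], [A → . c c A], [B → . A y g], [B → . g A B], [B → . g], [B → . y g], [B' → . B] }  — shift
  I1: { [B → A . y g] }  — shift
  I2: { [B' → B .] }  — accept
  I3: { [A → . c B c], [A → . c c A], [A → c . B c], [A → c . c A], [B → . A y g], [B → . g A B], [B → . g], [B → . y g] }  — shift
  I4: { [A → . c B c], [A → . c c A], [B → g . A B], [B → g .] }  — shift, reduce
  I5: { [B → y . g] }  — shift
  I6: { [B → y g .] }  — reduce
  I7: { [A → . c B c], [A → . c c A], [B → . A y g], [B → . g A B], [B → . g], [B → . y g], [B → g A . B] }  — shift
  I8: { [B → g A B .] }  — reduce
  I9: { [A → c B . c] }  — shift
  I10: { [A → . c B c], [A → . c c A], [A → c . B c], [A → c . c A], [A → c c . A], [B → . A y g], [B → . g A B], [B → . g], [B → . y g] }  — shift
  I11: { [A → c c A .], [B → A . y g] }  — shift, reduce
  I12: { [B → A y . g] }  — shift
  I13: { [B → A y g .] }  — reduce
  I14: { [A → c B c .] }  — reduce

I4 contains reduce item [B → g .] and shift items [A → . c B c], [A → . c c A] — shift-reduce conflict.
I11 contains reduce item [A → c c A .] and shift item [B → A . y g] — shift-reduce conflict.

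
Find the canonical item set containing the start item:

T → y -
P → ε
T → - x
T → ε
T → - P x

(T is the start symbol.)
{ [T → . - P x], [T → . - x], [T → . y -], [T → .], [T' → . T] }

First, augment the grammar with T' → T
I₀ = CLOSURE({ [T' → . T] }):
  [T' → . T] has the dot before T: add [T → . y -], [T → . - x], [T → .], [T → . - P x]
No further items can be added.

I₀ = { [T → . - P x], [T → . - x], [T → . y -], [T → .], [T' → . T] }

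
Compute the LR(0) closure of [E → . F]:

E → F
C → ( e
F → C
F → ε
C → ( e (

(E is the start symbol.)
{ [C → . ( e (], [C → . ( e], [E → . F], [F → . C], [F → .] }

To compute CLOSURE, for each item [A → α.Bβ] where B is a non-terminal, add [B → .γ] for all productions B → γ; repeat for the newly added items until nothing changes.

Start with: [E → . F]
  [E → . F] has the dot before F: add [F → . C], [F → .]
  [F → . C] has the dot before C: add [C → . ( e], [C → . ( e (]
No further items can be added.

CLOSURE = { [C → . ( e (], [C → . ( e], [E → . F], [F → . C], [F → .] }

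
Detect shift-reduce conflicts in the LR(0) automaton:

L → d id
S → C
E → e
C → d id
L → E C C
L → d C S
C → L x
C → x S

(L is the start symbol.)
No shift-reduce conflicts

A shift-reduce conflict occurs when an LR(0) state has both:
  - a complete (reduce) item [A → α .] (dot at the end), and
  - a shift item [B → β . c γ] (dot before a terminal).

Augment with L' → L and build the canonical LR(0) collection (I0 = CLOSURE({[L' → . L]}), then GOTO on every symbol after a dot until no new states appear). It has 17 states:
  I0: { [E → . e], [L → . E C C], [L → . d C S], [L → . d id], [L' → . L] }  — shift
  I1: { [C → . L x], [C → . d id], [C → . x S], [E → . e], [L → . E C C], [L → . d C S], [L → . d id], [L → E . C C] }  — shift
  I2: { [L' → L .] }  — accept
  I3: { [C → . L x], [C → . d id], [C → . x S], [E → . e], [L → . E C C], [L → . d C S], [L → . d id], [L → d . C S], [L → d . id] }  — shift
  I4: { [E → e .] }  — reduce
  I5: { [C → . L x], [C → . d id], [C → . x S], [E → . e], [L → . E C C], [L → . d C S], [L → . d id], [L → d C . S], [S → . C] }  — shift
  I6: { [C → L . x] }  — shift
  I7: { [C → . L x], [C → . d id], [C → . x S], [C → d . id], [E → . e], [L → . E C C], [L → . d C S], [L → . d id], [L → d . C S], [L → d . id] }  — shift
  I8: { [L → d id .] }  — reduce
  I9: { [C → . L x], [C → . d id], [C → . x S], [C → x . S], [E → . e], [L → . E C C], [L → . d C S], [L → . d id], [S → . C] }  — shift
  I10: { [S → C .] }  — reduce
  I11: { [C → x S .] }  — reduce
  I12: { [C → d id .], [L → d id .] }  — 2 reduces
  I13: { [C → L x .] }  — reduce
  I14: { [L → d C S .] }  — reduce
  I15: { [C → . L x], [C → . d id], [C → . x S], [E → . e], [L → . E C C], [L → . d C S], [L → . d id], [L → E C . C] }  — shift
  I16: { [L → E C C .] }  — reduce

No state contains both a complete item and a shift item.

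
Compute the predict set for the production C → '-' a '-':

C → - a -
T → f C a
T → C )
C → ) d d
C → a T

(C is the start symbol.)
{ '-' }

PREDICT(C → '-' a '-') = (FIRST(RHS) \ {ε}) ∪ (FOLLOW(C) if ε ∈ FIRST(RHS), i.e. RHS ⇒* ε)
FIRST('-' a '-') = { '-' }
ε ∉ FIRST('-' a '-'), so FOLLOW(C) is not added.
PREDICT(C → '-' a '-') = { '-' }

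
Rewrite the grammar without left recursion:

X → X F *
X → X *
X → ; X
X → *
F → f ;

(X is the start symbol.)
X → ; X X'
X → * X'
X' → F * X'
X' → * X'
X' → ε
F → f ;

X is directly left-recursive. The standard transformation for
  A → A α₁ | ... | A α_m | β₁ | ... | β_n
is
  A  → β₁ A' | ... | β_n A'
  A' → α₁ A' | ... | α_m A' | ε

X → ; X becomes X → ; X X'
X → * becomes X → * X'
X → X F * becomes X' → F * X'
X → X * becomes X' → * X'
Add X' → ε

Productions for other non-terminals are unchanged:
  F → f ;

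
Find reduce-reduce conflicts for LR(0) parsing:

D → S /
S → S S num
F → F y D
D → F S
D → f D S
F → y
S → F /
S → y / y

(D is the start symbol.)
Augment with D' → D and build the canonical LR(0) collection (I0 = CLOSURE({[D' → . D]}), then GOTO on every symbol after a dot until no new states appear). It has 19 states:
  I0: { [D → . F S], [D → . S /], [D → . f D S], [D' → . D], [F → . F y D], [F → . y], [S → . F /], [S → . S S num], [S → . y / y] }  — shift
  I1: { [D' → D .] }  — accept
  I2: { [D → F . S], [F → . F y D], [F → . y], [F → F . y D], [S → . F /], [S → . S S num], [S → . y / y], [S → F . /] }  — shift
  I3: { [D → S . /], [F → . F y D], [F → . y], [S → . F /], [S → . S S num], [S → . y / y], [S → S . S num] }  — shift
  I4: { [D → . F S], [D → . S /], [D → . f D S], [D → f . D S], [F → . F y D], [F → . y], [S → . F /], [S → . S S num], [S → . y / y] }  — shift
  I5: { [F → y .], [S → y . / y] }  — shift, reduce
  I6: { [S → y / . y] }  — shift
  I7: { [S → y / y .] }  — reduce
  I8: { [D → f D . S], [F → . F y D], [F → . y], [S → . F /], [S → . S S num], [S → . y / y] }  — shift
  I9: { [F → F . y D], [S → F . /] }  — shift
  I10: { [D → f D S .], [F → . F y D], [F → . y], [S → . F /], [S → . S S num], [S → . y / y], [S → S . S num] }  — shift, reduce
  I11: { [F → . F y D], [F → . y], [S → . F /], [S → . S S num], [S → . y / y], [S → S . S num], [S → S S . num] }  — shift
  I12: { [S → S S num .] }  — reduce
  I13: { [S → F / .] }  — reduce
  I14: { [D → . F S], [D → . S /], [D → . f D S], [F → . F y D], [F → . y], [F → F y . D], [S → . F /], [S → . S S num], [S → . y / y] }  — shift
  I15: { [F → F y D .] }  — reduce
  I16: { [D → S / .] }  — reduce
  I17: { [D → F S .], [F → . F y D], [F → . y], [S → . F /], [S → . S S num], [S → . y / y], [S → S . S num] }  — shift, reduce
  I18: { [D → . F S], [D → . S /], [D → . f D S], [F → . F y D], [F → . y], [F → F y . D], [F → y .], [S → . F /], [S → . S S num], [S → . y / y], [S → y . / y] }  — shift, reduce

No state contains more than one complete item.

Answer: No reduce-reduce conflicts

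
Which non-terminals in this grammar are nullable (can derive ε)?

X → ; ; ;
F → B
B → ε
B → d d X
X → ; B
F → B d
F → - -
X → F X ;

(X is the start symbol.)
A non-terminal is nullable if it can derive ε (the empty string): either it has an ε-production, or it has a production whose right-hand side consists entirely of nullable non-terminals.

ε-productions: B → ε
So B is immediately nullable.
F → B: every symbol on the right is nullable, so F is nullable too.
No further non-terminal can be added: every production for the remaining non-terminals contains a terminal or a non-nullable non-terminal.
Nullable = { 'B', 'F' }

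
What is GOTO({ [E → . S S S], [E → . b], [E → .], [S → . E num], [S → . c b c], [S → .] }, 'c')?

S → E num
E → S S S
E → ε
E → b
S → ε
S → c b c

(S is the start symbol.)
GOTO(I, 'c') = CLOSURE({ [A → αX.β] : [A → α.Xβ] ∈ I, X = 'c' })

Items with dot before 'c', with the dot advanced:
  [S → . c b c] → [S → c . b c]
Closure adds nothing (no advanced item has the dot before a non-terminal).

GOTO = { [S → c . b c] }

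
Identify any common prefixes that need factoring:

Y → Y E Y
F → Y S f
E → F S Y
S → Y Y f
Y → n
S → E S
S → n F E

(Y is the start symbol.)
No, left-factoring is not needed

Left-factoring is needed when two productions for the same non-terminal
share a common prefix on the right-hand side.

Productions for Y:
  Y → Y E Y
  Y → n
Productions for S:
  S → Y Y f
  S → E S
  S → n F E

No common prefixes found.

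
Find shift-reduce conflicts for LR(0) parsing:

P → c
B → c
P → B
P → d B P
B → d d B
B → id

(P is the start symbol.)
No shift-reduce conflicts

Augment with P' → P and build the canonical LR(0) collection (I0 = CLOSURE({[P' → . P]}), then GOTO on every symbol after a dot until no new states appear). It has 11 states:
  I0: { [B → . c], [B → . d d B], [B → . id], [P → . B], [P → . c], [P → . d B P], [P' → . P] }  — shift
  I1: { [P → B .] }  — reduce
  I2: { [P' → P .] }  — accept
  I3: { [B → c .], [P → c .] }  — 2 reduces
  I4: { [B → . c], [B → . d d B], [B → . id], [B → d . d B], [P → d . B P] }  — shift
  I5: { [B → id .] }  — reduce
  I6: { [B → . c], [B → . d d B], [B → . id], [P → . B], [P → . c], [P → . d B P], [P → d B . P] }  — shift
  I7: { [B → c .] }  — reduce
  I8: { [B → . c], [B → . d d B], [B → . id], [B → d . d B], [B → d d . B] }  — shift
  I9: { [B → d d B .] }  — reduce
  I10: { [P → d B P .] }  — reduce

No state contains both a complete item and a shift item.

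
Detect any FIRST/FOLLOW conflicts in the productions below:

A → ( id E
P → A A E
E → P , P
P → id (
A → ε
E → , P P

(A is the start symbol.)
Yes. A → '(' id E with FOLLOW(A) on { '(' }

A FIRST/FOLLOW conflict occurs when a non-terminal N has a nullable alternative N → β (β ⇒* ε) and another alternative N → α with FIRST(α) ∩ FOLLOW(N) ≠ ∅: on such a lookahead the parser cannot decide between expanding α and letting N vanish via β.

Nullable non-terminals: A.

A: nullable alternative(s) A → ε; FOLLOW(A) = { $, '(', ',', 'id' }
  A → ( id E: FIRST \ {ε} = { '(' } — overlaps FOLLOW(A) on { '(' }: CONFLICT
  A → ε: FIRST \ {ε} = { } — this is the only nullable alternative, skip

E, P have no nullable alternative, so no FIRST/FOLLOW check is needed there.

So the grammar has 1 FIRST/FOLLOW conflict (marked CONFLICT above).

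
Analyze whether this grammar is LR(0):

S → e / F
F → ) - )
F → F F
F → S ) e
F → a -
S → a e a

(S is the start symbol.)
No. Shift-reduce conflict between [S → e / F .] and [F → . ) - )]

Augment with S' → S and build the canonical LR(0) collection (I0 = CLOSURE({[S' → . S]}), then GOTO on every symbol after a dot until no new states appear). It has 17 states:
  I0: { [S → . a e a], [S → . e / F], [S' → . S] }  — shift
  I1: { [S' → S .] }  — accept
  I2: { [S → a . e a] }  — shift
  I3: { [S → e . / F] }  — shift
  I4: { [F → . ) - )], [F → . F F], [F → . S ) e], [F → . a -], [S → . a e a], [S → . e / F], [S → e / . F] }  — shift
  I5: { [F → ) . - )] }  — shift
  I6: { [F → . ) - )], [F → . F F], [F → . S ) e], [F → . a -], [F → F . F], [S → . a e a], [S → . e / F], [S → e / F .] }  — shift, reduce
  I7: { [F → S . ) e] }  — shift
  I8: { [F → a . -], [S → a . e a] }  — shift
  I9: { [F → a - .] }  — reduce
  I10: { [S → a e . a] }  — shift
  I11: { [S → a e a .] }  — reduce
  I12: { [F → S ) . e] }  — shift
  I13: { [F → S ) e .] }  — reduce
  I14: { [F → . ) - )], [F → . F F], [F → . S ) e], [F → . a -], [F → F . F], [F → F F .], [S → . a e a], [S → . e / F] }  — shift, reduce
  I15: { [F → ) - . )] }  — shift
  I16: { [F → ) - ) .] }  — reduce

Conflict in state I6:
  Shift-reduce conflict between [S → e / F .] and [F → . ) - )]
So the grammar is NOT LR(0).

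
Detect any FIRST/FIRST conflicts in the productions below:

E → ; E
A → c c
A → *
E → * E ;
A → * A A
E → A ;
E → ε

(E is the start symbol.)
A FIRST/FIRST conflict occurs when two productions N → α and N → β for the same non-terminal have FIRST(α) ∩ FIRST(β) ≠ ∅ (with ε ∈ FIRST of a nullable right-hand side, so two nullable alternatives also conflict).

FIRST sets of the non-terminals at (or reachable through a nullable prefix from) the front of some alternative:
  FIRST(A) = { '*', 'c' }

Productions for E:
  E → ; E: FIRST = { ';' }
  E → * E ;: FIRST = { '*' }
  E → A ;: FIRST = { '*', 'c' }
  E → ε: FIRST = { ε }
Productions for A:
  A → c c: FIRST = { 'c' }
  A → *: FIRST = { '*' }
  A → * A A: FIRST = { '*' }

Conflict for E: E → * E ; and E → A ;
  Overlap: { '*' }
Conflict for A: A → * and A → * A A
  Overlap: { '*' }

Answer: Yes. E → '*' E ';' / E → A ';' on { '*' }; A → '*' / A → '*' A A on { '*' }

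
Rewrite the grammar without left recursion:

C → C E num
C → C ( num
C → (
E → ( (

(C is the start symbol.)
C → ( C'
C' → E num C'
C' → ( num C'
C' → ε
E → ( (

C is directly left-recursive. The standard transformation for
  A → A α₁ | ... | A α_m | β₁ | ... | β_n
is
  A  → β₁ A' | ... | β_n A'
  A' → α₁ A' | ... | α_m A' | ε

C → ( becomes C → ( C'
C → C E num becomes C' → E num C'
C → C ( num becomes C' → ( num C'
Add C' → ε

Productions for other non-terminals are unchanged:
  E → ( (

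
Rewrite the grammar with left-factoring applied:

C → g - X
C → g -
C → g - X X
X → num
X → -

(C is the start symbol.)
C → g - C'
C' → X C''
C'' → ε
C'' → X
C' → ε
X → num
X → -

Left-factoring transforms A → αβ₁ | αβ₂ into A → αA' and A' → β₁ | β₂
(α is the longest common prefix among the alternatives). Repeat until
no nonterminal has two alternatives with a common prefix.

Round 1: C has alternatives sharing prefix 'g -'. Introduce C': C → g - C'
  Add: C' → X
  Add: C' → ε
  Add: C' → X X

Round 2: C' has alternatives sharing prefix 'X'. Introduce C'': C' → X C''
  Add: C'' → ε
  Add: C'' → X

No remaining common prefixes — done.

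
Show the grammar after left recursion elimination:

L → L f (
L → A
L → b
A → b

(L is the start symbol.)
L → A L'
L → b L'
L' → f ( L'
L' → ε
A → b

L is directly left-recursive. The standard transformation for
  A → A α₁ | ... | A α_m | β₁ | ... | β_n
is
  A  → β₁ A' | ... | β_n A'
  A' → α₁ A' | ... | α_m A' | ε

L → A becomes L → A L'
L → b becomes L → b L'
L → L f ( becomes L' → f ( L'
Add L' → ε

Productions for other non-terminals are unchanged:
  A → b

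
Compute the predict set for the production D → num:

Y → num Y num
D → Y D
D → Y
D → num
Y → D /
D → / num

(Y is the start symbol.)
{ 'num' }

PREDICT(D → num) = (FIRST(RHS) \ {ε}) ∪ (FOLLOW(D) if ε ∈ FIRST(RHS), i.e. RHS ⇒* ε)
FIRST(num) = { 'num' }
ε ∉ FIRST(num), so FOLLOW(D) is not added.
PREDICT(D → num) = { 'num' }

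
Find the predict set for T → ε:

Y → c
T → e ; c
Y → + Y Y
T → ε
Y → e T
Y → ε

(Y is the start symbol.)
{ $, '+', 'c', 'e' }

PREDICT(T → ε) = (FIRST(RHS) \ {ε}) ∪ (FOLLOW(T) if ε ∈ FIRST(RHS), i.e. RHS ⇒* ε)
The right-hand side is ε (FIRST(ε) = { ε }), so the predict set is FOLLOW(T) = { $, '+', 'c', 'e' }
PREDICT(T → ε) = { $, '+', 'c', 'e' }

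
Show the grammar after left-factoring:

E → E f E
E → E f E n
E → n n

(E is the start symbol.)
Left-factoring transforms A → αβ₁ | αβ₂ into A → αA' and A' → β₁ | β₂
(α is the longest common prefix among the alternatives). Repeat until
no nonterminal has two alternatives with a common prefix.

Round 1: E has alternatives sharing prefix 'E f E'. Introduce E': E → E f E E'
  Add: E' → ε
  Add: E' → n

No remaining common prefixes — done.

Resulting grammar:
E → E f E E'
E' → ε
E' → n
E → n n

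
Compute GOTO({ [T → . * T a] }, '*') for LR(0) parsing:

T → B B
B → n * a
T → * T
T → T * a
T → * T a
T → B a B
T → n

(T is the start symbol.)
GOTO(I, '*') = CLOSURE({ [A → αX.β] : [A → α.Xβ] ∈ I, X = '*' })

Items with dot before '*', with the dot advanced:
  [T → . * T a] → [T → * . T a]
Closure of the advanced items:
  [T → * . T a] has the dot before T: add [T → . B B], [T → . * T], [T → . T * a], [T → . * T a], [T → . B a B], [T → . n]
  [T → . B B] has the dot before B: add [B → . n * a]

GOTO = { [B → . n * a], [T → * . T a], [T → . * T a], [T → . * T], [T → . B B], [T → . B a B], [T → . T * a], [T → . n] }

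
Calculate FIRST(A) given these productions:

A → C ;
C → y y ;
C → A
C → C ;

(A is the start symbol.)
To compute FIRST(A), examine every production with A on the left-hand side, reading each right-hand side left to right until a non-nullable symbol is reached.

FIRST sets of the other non-terminals involved (by the same procedure, iterated to a fixed point):
  FIRST(C) = { 'y' }

From A → C ;:
  - C is a non-terminal: add FIRST(C) \ {ε} = { 'y' }
    C is not nullable, so stop

Collecting: FIRST(A) = { 'y' }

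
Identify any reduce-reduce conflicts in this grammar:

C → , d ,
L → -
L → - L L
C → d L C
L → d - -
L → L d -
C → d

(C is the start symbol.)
A reduce-reduce conflict occurs when an LR(0) state has two complete items [A → α .] and [B → β .] — both call for a reduction, and with no lookahead the parser cannot choose between them.

Augment with C' → C and build the canonical LR(0) collection (I0 = CLOSURE({[C' → . C]}), then GOTO on every symbol after a dot until no new states appear). It has 20 states:
  I0: { [C → . , d ,], [C → . d L C], [C → . d], [C' → . C] }  — shift
  I1: { [C → , . d ,] }  — shift
  I2: { [C' → C .] }  — accept
  I3: { [C → d . L C], [C → d .], [L → . - L L], [L → . -], [L → . L d -], [L → . d - -] }  — shift, reduce
  I4: { [L → - . L L], [L → - .], [L → . - L L], [L → . -], [L → . L d -], [L → . d - -] }  — shift, reduce
  I5: { [C → . , d ,], [C → . d L C], [C → . d], [C → d L . C], [L → L . d -] }  — shift
  I6: { [L → d . - -] }  — shift
  I7: { [L → d - . -] }  — shift
  I8: { [L → d - - .] }  — reduce
  I9: { [C → d L C .] }  — reduce
  I10: { [C → d . L C], [C → d .], [L → . - L L], [L → . -], [L → . L d -], [L → . d - -], [L → L d . -] }  — shift, reduce
  I11: { [L → - . L L], [L → - .], [L → . - L L], [L → . -], [L → . L d -], [L → . d - -], [L → L d - .] }  — shift, 2 reduces
  I12: { [L → - L . L], [L → . - L L], [L → . -], [L → . L d -], [L → . d - -], [L → L . d -] }  — shift
  I13: { [L → - L L .], [L → L . d -] }  — shift, reduce
  I14: { [L → L d . -], [L → d . - -] }  — shift
  I15: { [L → L d - .], [L → d - . -] }  — shift, reduce
  I16: { [L → L d . -] }  — shift
  I17: { [L → L d - .] }  — reduce
  I18: { [C → , d . ,] }  — shift
  I19: { [C → , d , .] }  — reduce

I11 contains complete items [L → - .], [L → L d - .] — reduce-reduce conflict.

Answer: Yes — I11: [L → - .] vs [L → L d - .]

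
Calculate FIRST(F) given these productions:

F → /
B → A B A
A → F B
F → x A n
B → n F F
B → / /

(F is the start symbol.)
From F → /:
  - '/' is a terminal: add '/' and stop
From F → x A n:
  - x is a terminal: add 'x' and stop

Collecting: FIRST(F) = { '/', 'x' }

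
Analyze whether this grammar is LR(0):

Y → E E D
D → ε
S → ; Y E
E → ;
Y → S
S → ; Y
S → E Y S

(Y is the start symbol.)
No. Shift-reduce conflict between [E → ; .] and [E → . ;]

A grammar is LR(0) if no state in the canonical LR(0) collection has:
  - both a shift item (dot before a terminal) and a complete item (shift-reduce conflict), or
  - two or more complete items (reduce-reduce conflict; the accept item [Y' → Y .] counts as a complete item here).

Augment with Y' → Y and build the canonical LR(0) collection (I0 = CLOSURE({[Y' → . Y]}), then GOTO on every symbol after a dot until no new states appear). It has 13 states:
  I0: { [E → . ;], [S → . ; Y E], [S → . ; Y], [S → . E Y S], [Y → . E E D], [Y → . S], [Y' → . Y] }  — shift
  I1: { [E → . ;], [E → ; .], [S → . ; Y E], [S → . ; Y], [S → . E Y S], [S → ; . Y E], [S → ; . Y], [Y → . E E D], [Y → . S] }  — shift, reduce
  I2: { [E → . ;], [S → . ; Y E], [S → . ; Y], [S → . E Y S], [S → E . Y S], [Y → . E E D], [Y → . S], [Y → E . E D] }  — shift
  I3: { [Y → S .] }  — reduce
  I4: { [Y' → Y .] }  — accept
  I5: { [D → .], [E → . ;], [S → . ; Y E], [S → . ; Y], [S → . E Y S], [S → E . Y S], [Y → . E E D], [Y → . S], [Y → E . E D], [Y → E E . D] }  — shift, reduce
  I6: { [E → . ;], [S → . ; Y E], [S → . ; Y], [S → . E Y S], [S → E Y . S] }  — shift
  I7: { [E → . ;], [S → . ; Y E], [S → . ; Y], [S → . E Y S], [S → E . Y S], [Y → . E E D], [Y → . S] }  — shift
  I8: { [S → E Y S .] }  — reduce
  I9: { [Y → E E D .] }  — reduce
  I10: { [E → . ;], [S → ; Y . E], [S → ; Y .] }  — shift, reduce
  I11: { [E → ; .] }  — reduce
  I12: { [S → ; Y E .] }  — reduce

Conflict in state I1:
  Shift-reduce conflict between [E → ; .] and [E → . ;]
So the grammar is NOT LR(0).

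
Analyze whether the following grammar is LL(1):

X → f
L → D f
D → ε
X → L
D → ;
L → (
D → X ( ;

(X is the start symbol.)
Relevant sets:
  FIRST(L) = { '(', ';', 'f' }
  FIRST(D) = { '(', ';', 'f', ε }
  FIRST(X) = { '(', ';', 'f' }
  FOLLOW(D) = { 'f' }

For X:
  PREDICT(X → f) = { 'f' }
  PREDICT(X → L) = { '(', ';', 'f' }
For L:
  PREDICT(L → D f) = { '(', ';', 'f' }
  PREDICT(L → '(') = { '(' }
For D:
  PREDICT(D → ε) = { 'f' }
  PREDICT(D → ';') = { ';' }
  PREDICT(D → X '(' ';') = { '(', ';', 'f' }

Conflict found: Predict set conflict for X: { 'f' }
The grammar is NOT LL(1).

Answer: No. Predict set conflict for X: { 'f' }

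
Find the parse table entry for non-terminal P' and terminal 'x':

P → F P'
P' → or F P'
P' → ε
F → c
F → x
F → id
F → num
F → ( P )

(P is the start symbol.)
Empty (error entry)

To find M[P', 'x'], we find productions for P' where 'x' is in the predict set (PREDICT(N → α) = (FIRST(α) \ {ε}) ∪ (FOLLOW(N) if α ⇒* ε)).

Relevant sets:
  FOLLOW(P') = { $, ')' }

P' → or F P': PREDICT = { 'or' }
P' → ε: PREDICT = { $, ')' }

M[P', 'x'] is empty (no production applies)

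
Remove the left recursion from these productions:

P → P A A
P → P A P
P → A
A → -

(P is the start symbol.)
P is directly left-recursive. The standard transformation for
  A → A α₁ | ... | A α_m | β₁ | ... | β_n
is
  A  → β₁ A' | ... | β_n A'
  A' → α₁ A' | ... | α_m A' | ε

P → A becomes P → A P'
P → P A A becomes P' → A A P'
P → P A P becomes P' → A P P'
Add P' → ε

Productions for other non-terminals are unchanged:
  A → -

Resulting grammar:
P → A P'
P' → A A P'
P' → A P P'
P' → ε
A → -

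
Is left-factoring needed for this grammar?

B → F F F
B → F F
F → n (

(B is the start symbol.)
Left-factoring is needed when two productions for the same non-terminal
share a common prefix on the right-hand side.

Productions for B:
  B → F F F
  B → F F

Found common prefix 'F F' in productions for B

Answer: Yes, B has productions with common prefix 'F F'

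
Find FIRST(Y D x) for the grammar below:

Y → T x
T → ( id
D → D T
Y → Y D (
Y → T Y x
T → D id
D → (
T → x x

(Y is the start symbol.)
FIRST sets of the non-terminals involved (from the grammar, by fixed-point iteration):
  FIRST(Y) = { '(', 'x' }

To compute FIRST(Y D x), process the symbols left to right:
Symbol Y is a non-terminal. Add FIRST(Y) \ {ε} = { '(', 'x' }
Y is not nullable (ε ∉ FIRST(Y)), so stop here.
FIRST(Y D x) = { '(', 'x' }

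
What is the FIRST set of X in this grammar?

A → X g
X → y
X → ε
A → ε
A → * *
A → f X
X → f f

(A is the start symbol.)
To compute FIRST(X), examine every production with X on the left-hand side, reading each right-hand side left to right until a non-nullable symbol is reached.

From X → y:
  - y is a terminal: add 'y' and stop
From X → ε:
  - ε-production, so ε ∈ FIRST(X)
From X → f f:
  - f is a terminal: add 'f' and stop

Collecting: FIRST(X) = { 'f', 'y', ε }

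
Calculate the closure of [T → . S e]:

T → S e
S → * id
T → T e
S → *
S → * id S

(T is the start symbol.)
{ [S → . * id S], [S → . * id], [S → . *], [T → . S e] }

To compute CLOSURE, for each item [A → α.Bβ] where B is a non-terminal, add [B → .γ] for all productions B → γ; repeat for the newly added items until nothing changes.

Start with: [T → . S e]
  [T → . S e] has the dot before S: add [S → . * id], [S → . *], [S → . * id S]
No further items can be added.

CLOSURE = { [S → . * id S], [S → . * id], [S → . *], [T → . S e] }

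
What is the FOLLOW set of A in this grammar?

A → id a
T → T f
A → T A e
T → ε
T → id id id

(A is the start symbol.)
To compute FOLLOW(A), find every occurrence of A on a right-hand side N → α A β: add FIRST(β) \ {ε}, and if β is empty or nullable also add FOLLOW(N). Iterate to a fixed point.

A is the start symbol, so $ ∈ FOLLOW(A).
In A → T A e: A is followed by e, add FIRST(e) \ {ε} = { 'e' }

Taking the union: FOLLOW(A) = { $, 'e' }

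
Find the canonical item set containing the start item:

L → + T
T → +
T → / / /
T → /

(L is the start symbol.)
First, augment the grammar with L' → L
I₀ = CLOSURE({ [L' → . L] }):
  [L' → . L] has the dot before L: add [L → . + T]
No further items can be added.

I₀ = { [L → . + T], [L' → . L] }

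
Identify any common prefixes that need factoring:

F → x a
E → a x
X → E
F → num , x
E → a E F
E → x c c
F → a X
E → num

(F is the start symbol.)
Left-factoring is needed when two productions for the same non-terminal
share a common prefix on the right-hand side.

Productions for F:
  F → x a
  F → num , x
  F → a X
Productions for E:
  E → a x
  E → a E F
  E → x c c
  E → num

Found common prefix 'a' in productions for E

Answer: Yes, E has productions with common prefix 'a'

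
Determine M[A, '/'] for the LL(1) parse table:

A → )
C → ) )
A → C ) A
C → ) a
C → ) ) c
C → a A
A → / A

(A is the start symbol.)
A → / A

To find M[A, '/'], we find productions for A where '/' is in the predict set (PREDICT(N → α) = (FIRST(α) \ {ε}) ∪ (FOLLOW(N) if α ⇒* ε)).

Relevant sets:
  FIRST(C) = { ')', 'a' }

A → ): PREDICT = { ')' }
A → C ) A: PREDICT = { ')', 'a' }
A → / A: PREDICT = { '/' }
  '/' is in predict set, so this production goes in M[A, '/']

M[A, '/'] = A → / A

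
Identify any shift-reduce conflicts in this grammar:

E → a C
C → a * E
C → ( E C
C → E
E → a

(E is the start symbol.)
A shift-reduce conflict occurs when an LR(0) state has both:
  - a complete (reduce) item [A → α .] (dot at the end), and
  - a shift item [B → β . c γ] (dot before a terminal).

Augment with E' → E and build the canonical LR(0) collection (I0 = CLOSURE({[E' → . E]}), then GOTO on every symbol after a dot until no new states appear). It has 11 states:
  I0: { [E → . a C], [E → . a], [E' → . E] }  — shift
  I1: { [E' → E .] }  — accept
  I2: { [C → . ( E C], [C → . E], [C → . a * E], [E → . a C], [E → . a], [E → a . C], [E → a .] }  — shift, reduce
  I3: { [C → ( . E C], [E → . a C], [E → . a] }  — shift
  I4: { [E → a C .] }  — reduce
  I5: { [C → E .] }  — reduce
  I6: { [C → . ( E C], [C → . E], [C → . a * E], [C → a . * E], [E → . a C], [E → . a], [E → a . C], [E → a .] }  — shift, reduce
  I7: { [C → a * . E], [E → . a C], [E → . a] }  — shift
  I8: { [C → a * E .] }  — reduce
  I9: { [C → ( E . C], [C → . ( E C], [C → . E], [C → . a * E], [E → . a C], [E → . a] }  — shift
  I10: { [C → ( E C .] }  — reduce

I2 contains reduce item [E → a .] and shift items [C → . ( E C], [C → . a * E], [E → . a], [E → . a C] — shift-reduce conflict.
I6 contains reduce item [E → a .] and shift items [C → . ( E C], [C → . a * E], [C → a . * E], [E → . a], [E → . a C] — shift-reduce conflict.

Answer: Yes — I2: [E → a .] vs [C → . ( E C]; I6: [E → a .] vs [C → . ( E C]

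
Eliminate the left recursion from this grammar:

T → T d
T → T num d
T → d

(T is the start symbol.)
T is directly left-recursive. The standard transformation for
  A → A α₁ | ... | A α_m | β₁ | ... | β_n
is
  A  → β₁ A' | ... | β_n A'
  A' → α₁ A' | ... | α_m A' | ε

T → d becomes T → d T'
T → T d becomes T' → d T'
T → T num d becomes T' → num d T'
Add T' → ε

Resulting grammar:
T → d T'
T' → d T'
T' → num d T'
T' → ε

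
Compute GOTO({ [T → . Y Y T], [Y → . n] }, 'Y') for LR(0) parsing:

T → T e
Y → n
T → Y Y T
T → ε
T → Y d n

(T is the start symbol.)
GOTO(I, 'Y') = CLOSURE({ [A → αX.β] : [A → α.Xβ] ∈ I, X = 'Y' })

Items with dot before 'Y', with the dot advanced:
  [T → . Y Y T] → [T → Y . Y T]
Closure of the advanced items:
  [T → Y . Y T] has the dot before Y: add [Y → . n]

GOTO = { [T → Y . Y T], [Y → . n] }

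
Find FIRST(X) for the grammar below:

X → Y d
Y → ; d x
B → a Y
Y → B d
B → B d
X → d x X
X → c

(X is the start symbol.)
{ ';', 'a', 'c', 'd' }

FIRST sets of the other non-terminals involved (by the same procedure, iterated to a fixed point):
  FIRST(Y) = { ';', 'a' }

From X → Y d:
  - Y is a non-terminal: add FIRST(Y) \ {ε} = { ';', 'a' }
    Y is not nullable, so stop
From X → d x X:
  - d is a terminal: add 'd' and stop
From X → c:
  - c is a terminal: add 'c' and stop

Collecting: FIRST(X) = { ';', 'a', 'c', 'd' }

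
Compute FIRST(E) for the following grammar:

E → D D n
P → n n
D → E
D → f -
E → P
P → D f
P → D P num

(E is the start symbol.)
{ 'f', 'n' }

To compute FIRST(E), examine every production with E on the left-hand side, reading each right-hand side left to right until a non-nullable symbol is reached.

FIRST sets of the other non-terminals involved (by the same procedure, iterated to a fixed point):
  FIRST(D) = { 'f', 'n' }
  FIRST(P) = { 'f', 'n' }

From E → D D n:
  - D is a non-terminal: add FIRST(D) \ {ε} = { 'f', 'n' }
    D is not nullable, so stop
From E → P:
  - P is a non-terminal: add FIRST(P) \ {ε} = { 'f', 'n' }
    P is not nullable, so stop

Collecting: FIRST(E) = { 'f', 'n' }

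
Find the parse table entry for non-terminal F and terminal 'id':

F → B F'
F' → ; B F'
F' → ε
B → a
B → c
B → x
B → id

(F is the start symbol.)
F → B F'

To find M[F, 'id'], we find productions for F where 'id' is in the predict set (PREDICT(N → α) = (FIRST(α) \ {ε}) ∪ (FOLLOW(N) if α ⇒* ε)).

Relevant sets:
  FIRST(B) = { 'a', 'c', 'id', 'x' }

F → B F': PREDICT = { 'a', 'c', 'id', 'x' }
  'id' is in predict set, so this production goes in M[F, 'id']

M[F, 'id'] = F → B F'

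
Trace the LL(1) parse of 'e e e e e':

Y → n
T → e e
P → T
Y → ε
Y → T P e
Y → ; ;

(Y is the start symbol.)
Stack is shown with the top on the left.

Stack      Input        Action
------------------------------
Y $        e e e e e $  output Y → T P e
T P e $    e e e e e $  output T → e e
e e P e $  e e e e e $  match 'e'
e P e $    e e e e $    match 'e'
P e $      e e e $      output P → T
T e $      e e e $      output T → e e
e e e $    e e e $      match 'e'
e e $      e e $        match 'e'
e $        e $          match 'e'
$          $            accept

The string is accepted.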